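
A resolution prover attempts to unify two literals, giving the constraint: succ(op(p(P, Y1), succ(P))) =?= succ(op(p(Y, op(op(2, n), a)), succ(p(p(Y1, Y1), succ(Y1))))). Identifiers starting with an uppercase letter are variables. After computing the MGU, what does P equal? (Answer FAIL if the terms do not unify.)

p(p(op(op(2, n), a), op(op(2, n), a)), succ(op(op(2, n), a)))

Decompose succ/1: op(p(P, Y1), succ(P)) =?= op(p(Y, op(op(2, n), a)), succ(p(p(Y1, Y1), succ(Y1)))).
Decompose op/2: p(P, Y1) =?= p(Y, op(op(2, n), a)),  succ(P) =?= succ(p(p(Y1, Y1), succ(Y1))).
Decompose p/2: P =?= Y,  Y1 =?= op(op(2, n), a).
Bind P := Y; substituting into the one remaining equation that mentions P gives: succ(Y) =?= succ(p(p(Y1, Y1), succ(Y1))).
Bind Y1 := op(op(2, n), a); substituting into the remaining equation gives: succ(Y) =?= succ(p(p(op(op(2, n), a), op(op(2, n), a)), succ(op(op(2, n), a)))).
Decompose succ/1: Y =?= p(p(op(op(2, n), a), op(op(2, n), a)), succ(op(op(2, n), a))).
Bind Y := p(p(op(op(2, n), a), op(op(2, n), a)), succ(op(op(2, n), a))). Substituting into the earlier binding gives P := p(p(op(op(2, n), a), op(op(2, n), a)), succ(op(op(2, n), a))).
MGU = { P -> p(p(op(op(2, n), a), op(op(2, n), a)), succ(op(op(2, n), a))), Y1 -> op(op(2, n), a), Y -> p(p(op(op(2, n), a), op(op(2, n), a)), succ(op(op(2, n), a))) }, so P -> p(p(op(op(2, n), a), op(op(2, n), a)), succ(op(op(2, n), a))).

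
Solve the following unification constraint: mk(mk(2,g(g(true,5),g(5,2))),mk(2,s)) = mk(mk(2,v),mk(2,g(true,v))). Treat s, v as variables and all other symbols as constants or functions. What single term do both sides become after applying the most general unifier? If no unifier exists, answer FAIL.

Decompose mk/2: mk(2,g(g(true,5),g(5,2))) = mk(2,v),  mk(2,s) = mk(2,g(true,v)).
Decompose mk/2: 2 = 2,  g(g(true,5),g(5,2)) = v.
Delete trivial equation 2 = 2.
Bind v := g(g(true,5),g(5,2)); substituting into the remaining equation gives: mk(2,s) = mk(2,g(true,g(g(true,5),g(5,2)))).
Decompose mk/2: 2 = 2,  s = g(true,g(g(true,5),g(5,2))).
Delete trivial equation 2 = 2.
Bind s := g(true,g(g(true,5),g(5,2))).
Applying the MGU to either side gives mk(mk(2,g(g(true,5),g(5,2))),mk(2,g(true,g(g(true,5),g(5,2))))).

mk(mk(2,g(g(true,5),g(5,2))),mk(2,g(true,g(g(true,5),g(5,2)))))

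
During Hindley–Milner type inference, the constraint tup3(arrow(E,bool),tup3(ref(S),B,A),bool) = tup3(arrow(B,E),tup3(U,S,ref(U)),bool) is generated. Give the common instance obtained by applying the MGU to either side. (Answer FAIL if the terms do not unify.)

Decompose tup3/3: arrow(E,bool) = arrow(B,E),  tup3(ref(S),B,A) = tup3(U,S,ref(U)),  bool = bool.
Decompose arrow/2: E = B,  bool = E.
Bind E := B; substituting into the one remaining equation that mentions E gives: bool = B.
Bind B := bool; substituting into the one remaining equation that mentions B gives: tup3(ref(S),bool,A) = tup3(U,S,ref(U)). Substituting into the earlier binding gives E := bool.
Decompose tup3/3: ref(S) = U,  bool = S,  A = ref(U).
Bind U := ref(S); substituting into the one remaining equation that mentions U gives: A = ref(ref(S)).
Bind S := bool; substituting into the one remaining equation that mentions S gives: A = ref(ref(bool)). Substituting into the earlier binding gives U := ref(bool).
Bind A := ref(ref(bool)); no other remaining equation mentions A.
Delete trivial equation bool = bool.
Applying the MGU to either side gives tup3(arrow(bool,bool),tup3(ref(bool),bool,ref(ref(bool))),bool).

tup3(arrow(bool,bool),tup3(ref(bool),bool,ref(ref(bool))),bool)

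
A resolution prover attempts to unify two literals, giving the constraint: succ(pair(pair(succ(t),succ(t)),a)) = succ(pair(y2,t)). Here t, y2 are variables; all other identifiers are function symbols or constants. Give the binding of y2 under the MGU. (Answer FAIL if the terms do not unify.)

pair(succ(a),succ(a))

Decompose succ/1: pair(pair(succ(t),succ(t)),a) = pair(y2,t).
Decompose pair/2: pair(succ(t),succ(t)) = y2,  a = t.
Bind y2 := pair(succ(t),succ(t)); no other remaining equation mentions y2.
Bind t := a. Substituting into the earlier binding gives y2 := pair(succ(a),succ(a)).
MGU = { y2 -> pair(succ(a),succ(a)), t -> a }, so y2 -> pair(succ(a),succ(a)).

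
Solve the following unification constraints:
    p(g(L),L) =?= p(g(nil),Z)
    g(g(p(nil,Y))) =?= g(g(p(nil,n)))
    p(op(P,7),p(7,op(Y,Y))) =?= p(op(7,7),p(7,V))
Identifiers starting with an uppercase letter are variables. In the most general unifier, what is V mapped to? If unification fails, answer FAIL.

Decompose p/2: g(L) =?= g(nil),  L =?= Z.
Decompose g/1: L =?= nil.
Bind L := nil; substituting into the one remaining equation that mentions L gives: nil =?= Z.
Bind Z := nil; no other remaining equation mentions Z.
Decompose g/1: g(p(nil,Y)) =?= g(p(nil,n)).
Decompose g/1: p(nil,Y) =?= p(nil,n).
Decompose p/2: nil =?= nil,  Y =?= n.
Delete trivial equation nil =?= nil.
Bind Y := n; substituting into the remaining equation gives: p(op(P,7),p(7,op(n,n))) =?= p(op(7,7),p(7,V)).
Decompose p/2: op(P,7) =?= op(7,7),  p(7,op(n,n)) =?= p(7,V).
Decompose op/2: P =?= 7,  7 =?= 7.
Bind P := 7; no other remaining equation mentions P.
Delete trivial equation 7 =?= 7.
Decompose p/2: 7 =?= 7,  op(n,n) =?= V.
Delete trivial equation 7 =?= 7.
Bind V := op(n,n).
MGU = { L ↦ nil, Z ↦ nil, Y ↦ n, P ↦ 7, V ↦ op(n,n) }, so V ↦ op(n,n).

op(n,n)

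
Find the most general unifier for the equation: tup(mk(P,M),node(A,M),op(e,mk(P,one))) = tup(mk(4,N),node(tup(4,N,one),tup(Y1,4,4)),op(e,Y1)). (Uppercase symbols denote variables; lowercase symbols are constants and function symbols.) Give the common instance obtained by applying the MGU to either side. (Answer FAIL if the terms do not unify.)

Decompose tup/3: mk(P,M) = mk(4,N),  node(A,M) = node(tup(4,N,one),tup(Y1,4,4)),  op(e,mk(P,one)) = op(e,Y1).
Decompose mk/2: P = 4,  M = N.
Bind P := 4; substituting into the one remaining equation that mentions P gives: op(e,mk(4,one)) = op(e,Y1).
Bind M := N; substituting into the one remaining equation that mentions M gives: node(A,N) = node(tup(4,N,one),tup(Y1,4,4)).
Decompose node/2: A = tup(4,N,one),  N = tup(Y1,4,4).
Bind A := tup(4,N,one); no other remaining equation mentions A.
Bind N := tup(Y1,4,4); no other remaining equation mentions N. Substituting into the earlier bindings gives M := tup(Y1,4,4), A := tup(4,tup(Y1,4,4),one).
Decompose op/2: e = e,  mk(4,one) = Y1.
Delete trivial equation e = e.
Bind Y1 := mk(4,one). Substituting into the earlier bindings gives M := tup(mk(4,one),4,4), A := tup(4,tup(mk(4,one),4,4),one), N := tup(mk(4,one),4,4).
Applying the MGU to either side gives tup(mk(4,tup(mk(4,one),4,4)),node(tup(4,tup(mk(4,one),4,4),one),tup(mk(4,one),4,4)),op(e,mk(4,one))).

tup(mk(4,tup(mk(4,one),4,4)),node(tup(4,tup(mk(4,one),4,4),one),tup(mk(4,one),4,4)),op(e,mk(4,one)))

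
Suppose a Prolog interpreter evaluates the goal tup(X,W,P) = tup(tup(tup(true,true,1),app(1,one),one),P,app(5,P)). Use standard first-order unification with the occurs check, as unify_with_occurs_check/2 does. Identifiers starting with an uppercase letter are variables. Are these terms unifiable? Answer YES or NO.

Decompose tup/3: X = tup(tup(true,true,1),app(1,one),one),  W = P,  P = app(5,P).
Bind X := tup(tup(true,true,1),app(1,one),one); no other remaining equation mentions X.
Bind W := P; no other remaining equation mentions W.
Occurs check fails: P occurs in app(5,P); the equation P = app(5,P) has no finite solution.

NO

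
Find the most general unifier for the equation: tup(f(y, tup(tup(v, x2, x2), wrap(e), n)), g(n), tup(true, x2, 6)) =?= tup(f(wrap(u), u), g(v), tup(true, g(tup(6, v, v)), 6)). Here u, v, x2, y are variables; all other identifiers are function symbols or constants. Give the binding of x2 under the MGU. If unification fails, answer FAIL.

g(tup(6, n, n))

Decompose tup/3: f(y, tup(tup(v, x2, x2), wrap(e), n)) =?= f(wrap(u), u),  g(n) =?= g(v),  tup(true, x2, 6) =?= tup(true, g(tup(6, v, v)), 6).
Decompose f/2: y =?= wrap(u),  tup(tup(v, x2, x2), wrap(e), n) =?= u.
Bind y := wrap(u); no other remaining equation mentions y.
Bind u := tup(tup(v, x2, x2), wrap(e), n); no other remaining equation mentions u. Substituting into the earlier binding gives y := wrap(tup(tup(v, x2, x2), wrap(e), n)).
Decompose g/1: n =?= v.
Bind v := n; substituting into the remaining equation gives: tup(true, x2, 6) =?= tup(true, g(tup(6, n, n)), 6). Substituting into the earlier bindings gives y := wrap(tup(tup(n, x2, x2), wrap(e), n)), u := tup(tup(n, x2, x2), wrap(e), n).
Decompose tup/3: true =?= true,  x2 =?= g(tup(6, n, n)),  6 =?= 6.
Delete trivial equation true =?= true.
Bind x2 := g(tup(6, n, n)); no other remaining equation mentions x2. Substituting into the earlier bindings gives y := wrap(tup(tup(n, g(tup(6, n, n)), g(tup(6, n, n))), wrap(e), n)), u := tup(tup(n, g(tup(6, n, n)), g(tup(6, n, n))), wrap(e), n).
Delete trivial equation 6 =?= 6.
MGU = { y ↦ wrap(tup(tup(n, g(tup(6, n, n)), g(tup(6, n, n))), wrap(e), n)), u ↦ tup(tup(n, g(tup(6, n, n)), g(tup(6, n, n))), wrap(e), n), v ↦ n, x2 ↦ g(tup(6, n, n)) }, so x2 ↦ g(tup(6, n, n)).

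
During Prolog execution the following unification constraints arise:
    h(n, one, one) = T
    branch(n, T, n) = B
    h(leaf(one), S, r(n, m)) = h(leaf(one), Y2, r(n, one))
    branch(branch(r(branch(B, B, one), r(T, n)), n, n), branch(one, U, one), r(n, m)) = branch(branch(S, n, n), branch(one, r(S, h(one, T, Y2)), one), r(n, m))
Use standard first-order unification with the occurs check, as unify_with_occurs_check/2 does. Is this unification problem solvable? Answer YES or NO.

NO

Bind T := h(n, one, one); substituting into the 2 remaining equations that mention T gives: branch(n, h(n, one, one), n) = B,  branch(branch(r(branch(B, B, one), r(h(n, one, one), n)), n, n), branch(one, U, one), r(n, m)) = branch(branch(S, n, n), branch(one, r(S, h(one, h(n, one, one), Y2)), one), r(n, m)).
Bind B := branch(n, h(n, one, one), n); substituting into the one remaining equation that mentions B gives: branch(branch(r(branch(branch(n, h(n, one, one), n), branch(n, h(n, one, one), n), one), r(h(n, one, one), n)), n, n), branch(one, U, one), r(n, m)) = branch(branch(S, n, n), branch(one, r(S, h(one, h(n, one, one), Y2)), one), r(n, m)).
Decompose h/3: leaf(one) = leaf(one),  S = Y2,  r(n, m) = r(n, one).
Delete trivial equation leaf(one) = leaf(one).
Bind S := Y2; substituting into the one remaining equation that mentions S gives: branch(branch(r(branch(branch(n, h(n, one, one), n), branch(n, h(n, one, one), n), one), r(h(n, one, one), n)), n, n), branch(one, U, one), r(n, m)) = branch(branch(Y2, n, n), branch(one, r(Y2, h(one, h(n, one, one), Y2)), one), r(n, m)).
Decompose r/2: n = n,  m = one.
Delete trivial equation n = n.
Clash: constants m and one differ; no unifier exists.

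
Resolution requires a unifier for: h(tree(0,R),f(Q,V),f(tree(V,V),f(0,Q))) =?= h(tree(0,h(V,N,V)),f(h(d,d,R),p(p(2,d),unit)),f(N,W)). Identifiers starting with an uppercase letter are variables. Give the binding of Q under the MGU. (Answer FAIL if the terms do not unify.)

h(d,d,h(p(p(2,d),unit),tree(p(p(2,d),unit),p(p(2,d),unit)),p(p(2,d),unit)))

Decompose h/3: tree(0,R) =?= tree(0,h(V,N,V)),  f(Q,V) =?= f(h(d,d,R),p(p(2,d),unit)),  f(tree(V,V),f(0,Q)) =?= f(N,W).
Decompose tree/2: 0 =?= 0,  R =?= h(V,N,V).
Delete trivial equation 0 =?= 0.
Bind R := h(V,N,V); substituting into the one remaining equation that mentions R gives: f(Q,V) =?= f(h(d,d,h(V,N,V)),p(p(2,d),unit)).
Decompose f/2: Q =?= h(d,d,h(V,N,V)),  V =?= p(p(2,d),unit).
Bind Q := h(d,d,h(V,N,V)); substituting into the one remaining equation that mentions Q gives: f(tree(V,V),f(0,h(d,d,h(V,N,V)))) =?= f(N,W).
Bind V := p(p(2,d),unit); substituting into the remaining equation gives: f(tree(p(p(2,d),unit),p(p(2,d),unit)),f(0,h(d,d,h(p(p(2,d),unit),N,p(p(2,d),unit))))) =?= f(N,W). Substituting into the earlier bindings gives R := h(p(p(2,d),unit),N,p(p(2,d),unit)), Q := h(d,d,h(p(p(2,d),unit),N,p(p(2,d),unit))).
Decompose f/2: tree(p(p(2,d),unit),p(p(2,d),unit)) =?= N,  f(0,h(d,d,h(p(p(2,d),unit),N,p(p(2,d),unit)))) =?= W.
Bind N := tree(p(p(2,d),unit),p(p(2,d),unit)); substituting into the remaining equation gives: f(0,h(d,d,h(p(p(2,d),unit),tree(p(p(2,d),unit),p(p(2,d),unit)),p(p(2,d),unit)))) =?= W. Substituting into the earlier bindings gives R := h(p(p(2,d),unit),tree(p(p(2,d),unit),p(p(2,d),unit)),p(p(2,d),unit)), Q := h(d,d,h(p(p(2,d),unit),tree(p(p(2,d),unit),p(p(2,d),unit)),p(p(2,d),unit))).
Bind W := f(0,h(d,d,h(p(p(2,d),unit),tree(p(p(2,d),unit),p(p(2,d),unit)),p(p(2,d),unit)))).
MGU = { R := h(p(p(2,d),unit),tree(p(p(2,d),unit),p(p(2,d),unit)),p(p(2,d),unit)), Q := h(d,d,h(p(p(2,d),unit),tree(p(p(2,d),unit),p(p(2,d),unit)),p(p(2,d),unit))), V := p(p(2,d),unit), N := tree(p(p(2,d),unit),p(p(2,d),unit)), W := f(0,h(d,d,h(p(p(2,d),unit),tree(p(p(2,d),unit),p(p(2,d),unit)),p(p(2,d),unit)))) }, so Q := h(d,d,h(p(p(2,d),unit),tree(p(p(2,d),unit),p(p(2,d),unit)),p(p(2,d),unit))).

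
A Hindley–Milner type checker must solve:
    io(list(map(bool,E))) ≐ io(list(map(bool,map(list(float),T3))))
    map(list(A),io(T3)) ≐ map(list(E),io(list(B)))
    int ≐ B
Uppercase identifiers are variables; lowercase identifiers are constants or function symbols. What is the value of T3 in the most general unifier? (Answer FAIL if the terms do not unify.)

list(int)

Decompose io/1: list(map(bool,E)) ≐ list(map(bool,map(list(float),T3))).
Decompose list/1: map(bool,E) ≐ map(bool,map(list(float),T3)).
Decompose map/2: bool ≐ bool,  E ≐ map(list(float),T3).
Delete trivial equation bool ≐ bool.
Bind E := map(list(float),T3); substituting into the one remaining equation that mentions E gives: map(list(A),io(T3)) ≐ map(list(map(list(float),T3)),io(list(B))).
Decompose map/2: list(A) ≐ list(map(list(float),T3)),  io(T3) ≐ io(list(B)).
Decompose list/1: A ≐ map(list(float),T3).
Bind A := map(list(float),T3); no other remaining equation mentions A.
Decompose io/1: T3 ≐ list(B).
Bind T3 := list(B); no other remaining equation mentions T3. Substituting into the earlier bindings gives E := map(list(float),list(B)), A := map(list(float),list(B)).
Bind B := int. Substituting into the earlier bindings gives E := map(list(float),list(int)), A := map(list(float),list(int)), T3 := list(int).
MGU = { E := map(list(float),list(int)), A := map(list(float),list(int)), T3 := list(int), B := int }, so T3 := list(int).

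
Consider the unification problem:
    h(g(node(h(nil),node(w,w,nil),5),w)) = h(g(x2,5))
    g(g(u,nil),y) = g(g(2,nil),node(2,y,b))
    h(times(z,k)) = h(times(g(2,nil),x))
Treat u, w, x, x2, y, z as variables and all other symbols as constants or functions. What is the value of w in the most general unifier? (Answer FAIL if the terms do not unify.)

Decompose h/1: g(node(h(nil),node(w,w,nil),5),w) = g(x2,5).
Decompose g/2: node(h(nil),node(w,w,nil),5) = x2,  w = 5.
Bind x2 := node(h(nil),node(w,w,nil),5); no other remaining equation mentions x2.
Bind w := 5; no other remaining equation mentions w. Substituting into the earlier binding gives x2 := node(h(nil),node(5,5,nil),5).
Decompose g/2: g(u,nil) = g(2,nil),  y = node(2,y,b).
Decompose g/2: u = 2,  nil = nil.
Bind u := 2; no other remaining equation mentions u.
Delete trivial equation nil = nil.
Occurs check fails: y occurs in node(2,y,b); the equation y = node(2,y,b) has no finite solution.

FAIL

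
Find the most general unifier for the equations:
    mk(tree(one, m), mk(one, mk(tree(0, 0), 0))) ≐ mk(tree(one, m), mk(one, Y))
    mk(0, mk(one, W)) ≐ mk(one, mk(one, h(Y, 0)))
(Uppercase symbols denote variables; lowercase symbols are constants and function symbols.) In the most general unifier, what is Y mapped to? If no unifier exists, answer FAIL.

FAIL

Decompose mk/2: tree(one, m) ≐ tree(one, m),  mk(one, mk(tree(0, 0), 0)) ≐ mk(one, Y).
Delete trivial equation tree(one, m) ≐ tree(one, m).
Decompose mk/2: one ≐ one,  mk(tree(0, 0), 0) ≐ Y.
Delete trivial equation one ≐ one.
Bind Y := mk(tree(0, 0), 0); substituting into the remaining equation gives: mk(0, mk(one, W)) ≐ mk(one, mk(one, h(mk(tree(0, 0), 0), 0))).
Decompose mk/2: 0 ≐ one,  mk(one, W) ≐ mk(one, h(mk(tree(0, 0), 0), 0)).
Clash: constants 0 and one differ; no unifier exists.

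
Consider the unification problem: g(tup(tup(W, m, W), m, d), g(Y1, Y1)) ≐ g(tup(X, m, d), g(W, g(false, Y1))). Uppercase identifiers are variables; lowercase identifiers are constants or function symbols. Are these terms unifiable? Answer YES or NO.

NO

Decompose g/2: tup(tup(W, m, W), m, d) ≐ tup(X, m, d),  g(Y1, Y1) ≐ g(W, g(false, Y1)).
Decompose tup/3: tup(W, m, W) ≐ X,  m ≐ m,  d ≐ d.
Bind X := tup(W, m, W); no other remaining equation mentions X.
Delete trivial equation m ≐ m.
Delete trivial equation d ≐ d.
Decompose g/2: Y1 ≐ W,  Y1 ≐ g(false, Y1).
Bind Y1 := W; substituting into the remaining equation gives: W ≐ g(false, W).
Occurs check fails: W occurs in g(false, W); the equation W ≐ g(false, W) has no finite solution.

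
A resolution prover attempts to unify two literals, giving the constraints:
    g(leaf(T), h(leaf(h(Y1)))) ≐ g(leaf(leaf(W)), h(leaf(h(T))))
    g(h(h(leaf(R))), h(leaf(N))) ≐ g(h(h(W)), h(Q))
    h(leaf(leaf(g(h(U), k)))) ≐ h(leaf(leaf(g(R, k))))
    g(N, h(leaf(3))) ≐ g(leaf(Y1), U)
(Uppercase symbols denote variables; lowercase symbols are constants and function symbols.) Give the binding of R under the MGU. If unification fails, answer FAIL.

h(h(leaf(3)))

Decompose g/2: leaf(T) ≐ leaf(leaf(W)),  h(leaf(h(Y1))) ≐ h(leaf(h(T))).
Decompose leaf/1: T ≐ leaf(W).
Bind T := leaf(W); substituting into the one remaining equation that mentions T gives: h(leaf(h(Y1))) ≐ h(leaf(h(leaf(W)))).
Decompose h/1: leaf(h(Y1)) ≐ leaf(h(leaf(W))).
Decompose leaf/1: h(Y1) ≐ h(leaf(W)).
Decompose h/1: Y1 ≐ leaf(W).
Bind Y1 := leaf(W); substituting into the one remaining equation that mentions Y1 gives: g(N, h(leaf(3))) ≐ g(leaf(leaf(W)), U).
Decompose g/2: h(h(leaf(R))) ≐ h(h(W)),  h(leaf(N)) ≐ h(Q).
Decompose h/1: h(leaf(R)) ≐ h(W).
Decompose h/1: leaf(R) ≐ W.
Bind W := leaf(R); substituting into the one remaining equation that mentions W gives: g(N, h(leaf(3))) ≐ g(leaf(leaf(leaf(R))), U). Substituting into the earlier bindings gives T := leaf(leaf(R)), Y1 := leaf(leaf(R)).
Decompose h/1: leaf(N) ≐ Q.
Bind Q := leaf(N); no other remaining equation mentions Q.
Decompose h/1: leaf(leaf(g(h(U), k))) ≐ leaf(leaf(g(R, k))).
Decompose leaf/1: leaf(g(h(U), k)) ≐ leaf(g(R, k)).
Decompose leaf/1: g(h(U), k) ≐ g(R, k).
Decompose g/2: h(U) ≐ R,  k ≐ k.
Bind R := h(U); substituting into the one remaining equation that mentions R gives: g(N, h(leaf(3))) ≐ g(leaf(leaf(leaf(h(U)))), U). Substituting into the earlier bindings gives T := leaf(leaf(h(U))), Y1 := leaf(leaf(h(U))), W := leaf(h(U)).
Delete trivial equation k ≐ k.
Decompose g/2: N ≐ leaf(leaf(leaf(h(U)))),  h(leaf(3)) ≐ U.
Bind N := leaf(leaf(leaf(h(U)))); no other remaining equation mentions N. Substituting into the earlier binding gives Q := leaf(leaf(leaf(leaf(h(U))))).
Bind U := h(leaf(3)). Substituting into the earlier bindings gives T := leaf(leaf(h(h(leaf(3))))), Y1 := leaf(leaf(h(h(leaf(3))))), W := leaf(h(h(leaf(3)))), Q := leaf(leaf(leaf(leaf(h(h(leaf(3))))))), R := h(h(leaf(3))), N := leaf(leaf(leaf(h(h(leaf(3)))))).
MGU = { T -> leaf(leaf(h(h(leaf(3))))), Y1 -> leaf(leaf(h(h(leaf(3))))), W -> leaf(h(h(leaf(3)))), Q -> leaf(leaf(leaf(leaf(h(h(leaf(3))))))), R -> h(h(leaf(3))), N -> leaf(leaf(leaf(h(h(leaf(3)))))), U -> h(leaf(3)) }, so R -> h(h(leaf(3))).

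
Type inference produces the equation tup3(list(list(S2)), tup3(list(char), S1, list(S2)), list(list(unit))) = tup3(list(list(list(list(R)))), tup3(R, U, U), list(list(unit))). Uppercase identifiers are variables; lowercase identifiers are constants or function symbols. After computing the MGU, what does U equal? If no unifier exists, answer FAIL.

Decompose tup3/3: list(list(S2)) = list(list(list(list(R)))),  tup3(list(char), S1, list(S2)) = tup3(R, U, U),  list(list(unit)) = list(list(unit)).
Decompose list/1: list(S2) = list(list(list(R))).
Decompose list/1: S2 = list(list(R)).
Bind S2 := list(list(R)); substituting into the one remaining equation that mentions S2 gives: tup3(list(char), S1, list(list(list(R)))) = tup3(R, U, U).
Decompose tup3/3: list(char) = R,  S1 = U,  list(list(list(R))) = U.
Bind R := list(char); substituting into the one remaining equation that mentions R gives: list(list(list(list(char)))) = U. Substituting into the earlier binding gives S2 := list(list(list(char))).
Bind S1 := U; no other remaining equation mentions S1.
Bind U := list(list(list(list(char)))); no other remaining equation mentions U. Substituting into the earlier binding gives S1 := list(list(list(list(char)))).
Delete trivial equation list(list(unit)) = list(list(unit)).
MGU = { S2 := list(list(list(char))), R := list(char), S1 := list(list(list(list(char)))), U := list(list(list(list(char)))) }, so U := list(list(list(list(char)))).

list(list(list(list(char))))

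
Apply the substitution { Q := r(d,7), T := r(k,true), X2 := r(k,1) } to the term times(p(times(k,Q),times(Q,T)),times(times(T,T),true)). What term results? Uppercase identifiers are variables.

Replace each occurrence of Q with r(d,7).
Replace each occurrence of T with r(k,true).
Result: times(p(times(k,r(d,7)),times(r(d,7),r(k,true))),times(times(r(k,true),r(k,true)),true)).

times(p(times(k,r(d,7)),times(r(d,7),r(k,true))),times(times(r(k,true),r(k,true)),true))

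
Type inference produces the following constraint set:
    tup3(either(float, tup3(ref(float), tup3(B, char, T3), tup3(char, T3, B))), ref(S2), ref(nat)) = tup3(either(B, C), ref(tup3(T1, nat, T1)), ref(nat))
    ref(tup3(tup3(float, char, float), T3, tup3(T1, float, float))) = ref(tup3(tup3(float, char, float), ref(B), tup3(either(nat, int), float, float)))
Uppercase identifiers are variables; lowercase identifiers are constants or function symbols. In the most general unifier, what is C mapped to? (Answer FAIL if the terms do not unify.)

Decompose tup3/3: either(float, tup3(ref(float), tup3(B, char, T3), tup3(char, T3, B))) = either(B, C),  ref(S2) = ref(tup3(T1, nat, T1)),  ref(nat) = ref(nat).
Decompose either/2: float = B,  tup3(ref(float), tup3(B, char, T3), tup3(char, T3, B)) = C.
Bind B := float; substituting into the 2 remaining equations that mention B gives: tup3(ref(float), tup3(float, char, T3), tup3(char, T3, float)) = C,  ref(tup3(tup3(float, char, float), T3, tup3(T1, float, float))) = ref(tup3(tup3(float, char, float), ref(float), tup3(either(nat, int), float, float))).
Bind C := tup3(ref(float), tup3(float, char, T3), tup3(char, T3, float)); no other remaining equation mentions C.
Decompose ref/1: S2 = tup3(T1, nat, T1).
Bind S2 := tup3(T1, nat, T1); no other remaining equation mentions S2.
Delete trivial equation ref(nat) = ref(nat).
Decompose ref/1: tup3(tup3(float, char, float), T3, tup3(T1, float, float)) = tup3(tup3(float, char, float), ref(float), tup3(either(nat, int), float, float)).
Decompose tup3/3: tup3(float, char, float) = tup3(float, char, float),  T3 = ref(float),  tup3(T1, float, float) = tup3(either(nat, int), float, float).
Delete trivial equation tup3(float, char, float) = tup3(float, char, float).
Bind T3 := ref(float); no other remaining equation mentions T3. Substituting into the earlier binding gives C := tup3(ref(float), tup3(float, char, ref(float)), tup3(char, ref(float), float)).
Decompose tup3/3: T1 = either(nat, int),  float = float,  float = float.
Bind T1 := either(nat, int); no other remaining equation mentions T1. Substituting into the earlier binding gives S2 := tup3(either(nat, int), nat, either(nat, int)).
Delete trivial equation float = float.
Delete trivial equation float = float.
MGU = { B := float, C := tup3(ref(float), tup3(float, char, ref(float)), tup3(char, ref(float), float)), S2 := tup3(either(nat, int), nat, either(nat, int)), T3 := ref(float), T1 := either(nat, int) }, so C := tup3(ref(float), tup3(float, char, ref(float)), tup3(char, ref(float), float)).

tup3(ref(float), tup3(float, char, ref(float)), tup3(char, ref(float), float))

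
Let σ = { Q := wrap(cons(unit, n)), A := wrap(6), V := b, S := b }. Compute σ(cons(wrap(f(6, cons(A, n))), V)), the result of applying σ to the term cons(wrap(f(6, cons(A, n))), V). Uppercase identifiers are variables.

cons(wrap(f(6, cons(wrap(6), n))), b)

Replace each occurrence of A with wrap(6).
Replace each occurrence of V with b.
Result: cons(wrap(f(6, cons(wrap(6), n))), b).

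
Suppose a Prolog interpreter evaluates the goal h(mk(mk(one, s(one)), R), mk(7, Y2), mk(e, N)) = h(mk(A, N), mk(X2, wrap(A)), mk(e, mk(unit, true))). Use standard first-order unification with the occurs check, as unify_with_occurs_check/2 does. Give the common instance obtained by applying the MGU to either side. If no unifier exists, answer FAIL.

h(mk(mk(one, s(one)), mk(unit, true)), mk(7, wrap(mk(one, s(one)))), mk(e, mk(unit, true)))

Decompose h/3: mk(mk(one, s(one)), R) = mk(A, N),  mk(7, Y2) = mk(X2, wrap(A)),  mk(e, N) = mk(e, mk(unit, true)).
Decompose mk/2: mk(one, s(one)) = A,  R = N.
Bind A := mk(one, s(one)); substituting into the one remaining equation that mentions A gives: mk(7, Y2) = mk(X2, wrap(mk(one, s(one)))).
Bind R := N; no other remaining equation mentions R.
Decompose mk/2: 7 = X2,  Y2 = wrap(mk(one, s(one))).
Bind X2 := 7; no other remaining equation mentions X2.
Bind Y2 := wrap(mk(one, s(one))); no other remaining equation mentions Y2.
Decompose mk/2: e = e,  N = mk(unit, true).
Delete trivial equation e = e.
Bind N := mk(unit, true). Substituting into the earlier binding gives R := mk(unit, true).
Applying the MGU to either side gives h(mk(mk(one, s(one)), mk(unit, true)), mk(7, wrap(mk(one, s(one)))), mk(e, mk(unit, true))).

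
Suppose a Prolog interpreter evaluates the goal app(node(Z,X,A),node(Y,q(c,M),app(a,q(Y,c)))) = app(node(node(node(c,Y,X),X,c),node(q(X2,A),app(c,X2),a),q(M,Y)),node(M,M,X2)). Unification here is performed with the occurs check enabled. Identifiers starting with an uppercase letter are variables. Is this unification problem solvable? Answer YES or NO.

Decompose app/2: node(Z,X,A) = node(node(node(c,Y,X),X,c),node(q(X2,A),app(c,X2),a),q(M,Y)),  node(Y,q(c,M),app(a,q(Y,c))) = node(M,M,X2).
Decompose node/3: Z = node(node(c,Y,X),X,c),  X = node(q(X2,A),app(c,X2),a),  A = q(M,Y).
Bind Z := node(node(c,Y,X),X,c); no other remaining equation mentions Z.
Bind X := node(q(X2,A),app(c,X2),a); no other remaining equation mentions X. Substituting into the earlier binding gives Z := node(node(c,Y,node(q(X2,A),app(c,X2),a)),node(q(X2,A),app(c,X2),a),c).
Bind A := q(M,Y); no other remaining equation mentions A. Substituting into the earlier bindings gives Z := node(node(c,Y,node(q(X2,q(M,Y)),app(c,X2),a)),node(q(X2,q(M,Y)),app(c,X2),a),c), X := node(q(X2,q(M,Y)),app(c,X2),a).
Decompose node/3: Y = M,  q(c,M) = M,  app(a,q(Y,c)) = X2.
Bind Y := M; substituting into the one remaining equation that mentions Y gives: app(a,q(M,c)) = X2. Substituting into the earlier bindings gives Z := node(node(c,M,node(q(X2,q(M,M)),app(c,X2),a)),node(q(X2,q(M,M)),app(c,X2),a),c), X := node(q(X2,q(M,M)),app(c,X2),a), A := q(M,M).
Occurs check fails: M occurs in q(c,M); the equation M = q(c,M) has no finite solution.

NO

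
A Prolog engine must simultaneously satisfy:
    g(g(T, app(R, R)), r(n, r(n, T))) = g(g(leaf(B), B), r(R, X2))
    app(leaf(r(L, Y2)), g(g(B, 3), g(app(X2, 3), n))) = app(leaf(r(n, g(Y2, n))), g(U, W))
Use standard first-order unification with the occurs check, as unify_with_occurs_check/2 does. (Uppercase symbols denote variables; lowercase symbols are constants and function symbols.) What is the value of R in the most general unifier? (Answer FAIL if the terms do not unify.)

FAIL

Decompose g/2: g(T, app(R, R)) = g(leaf(B), B),  r(n, r(n, T)) = r(R, X2).
Decompose g/2: T = leaf(B),  app(R, R) = B.
Bind T := leaf(B); substituting into the one remaining equation that mentions T gives: r(n, r(n, leaf(B))) = r(R, X2).
Bind B := app(R, R); substituting into the remaining equations gives: r(n, r(n, leaf(app(R, R)))) = r(R, X2),  app(leaf(r(L, Y2)), g(g(app(R, R), 3), g(app(X2, 3), n))) = app(leaf(r(n, g(Y2, n))), g(U, W)). Substituting into the earlier binding gives T := leaf(app(R, R)).
Decompose r/2: n = R,  r(n, leaf(app(R, R))) = X2.
Bind R := n; substituting into the remaining equations gives: r(n, leaf(app(n, n))) = X2,  app(leaf(r(L, Y2)), g(g(app(n, n), 3), g(app(X2, 3), n))) = app(leaf(r(n, g(Y2, n))), g(U, W)). Substituting into the earlier bindings gives T := leaf(app(n, n)), B := app(n, n).
Bind X2 := r(n, leaf(app(n, n))); substituting into the remaining equation gives: app(leaf(r(L, Y2)), g(g(app(n, n), 3), g(app(r(n, leaf(app(n, n))), 3), n))) = app(leaf(r(n, g(Y2, n))), g(U, W)).
Decompose app/2: leaf(r(L, Y2)) = leaf(r(n, g(Y2, n))),  g(g(app(n, n), 3), g(app(r(n, leaf(app(n, n))), 3), n)) = g(U, W).
Decompose leaf/1: r(L, Y2) = r(n, g(Y2, n)).
Decompose r/2: L = n,  Y2 = g(Y2, n).
Bind L := n; no other remaining equation mentions L.
Occurs check fails: Y2 occurs in g(Y2, n); the equation Y2 = g(Y2, n) has no finite solution.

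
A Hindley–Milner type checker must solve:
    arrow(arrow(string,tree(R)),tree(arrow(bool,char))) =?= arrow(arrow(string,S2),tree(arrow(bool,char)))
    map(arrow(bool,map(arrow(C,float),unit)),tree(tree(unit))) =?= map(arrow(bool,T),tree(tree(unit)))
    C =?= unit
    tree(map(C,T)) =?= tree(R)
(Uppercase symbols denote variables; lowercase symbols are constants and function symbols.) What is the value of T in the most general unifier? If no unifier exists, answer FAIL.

Decompose arrow/2: arrow(string,tree(R)) =?= arrow(string,S2),  tree(arrow(bool,char)) =?= tree(arrow(bool,char)).
Decompose arrow/2: string =?= string,  tree(R) =?= S2.
Delete trivial equation string =?= string.
Bind S2 := tree(R); no other remaining equation mentions S2.
Delete trivial equation tree(arrow(bool,char)) =?= tree(arrow(bool,char)).
Decompose map/2: arrow(bool,map(arrow(C,float),unit)) =?= arrow(bool,T),  tree(tree(unit)) =?= tree(tree(unit)).
Decompose arrow/2: bool =?= bool,  map(arrow(C,float),unit) =?= T.
Delete trivial equation bool =?= bool.
Bind T := map(arrow(C,float),unit); substituting into the one remaining equation that mentions T gives: tree(map(C,map(arrow(C,float),unit))) =?= tree(R).
Delete trivial equation tree(tree(unit)) =?= tree(tree(unit)).
Bind C := unit; substituting into the remaining equation gives: tree(map(unit,map(arrow(unit,float),unit))) =?= tree(R). Substituting into the earlier binding gives T := map(arrow(unit,float),unit).
Decompose tree/1: map(unit,map(arrow(unit,float),unit)) =?= R.
Bind R := map(unit,map(arrow(unit,float),unit)). Substituting into the earlier binding gives S2 := tree(map(unit,map(arrow(unit,float),unit))).
MGU = { S2 := tree(map(unit,map(arrow(unit,float),unit))), T := map(arrow(unit,float),unit), C := unit, R := map(unit,map(arrow(unit,float),unit)) }, so T := map(arrow(unit,float),unit).

map(arrow(unit,float),unit)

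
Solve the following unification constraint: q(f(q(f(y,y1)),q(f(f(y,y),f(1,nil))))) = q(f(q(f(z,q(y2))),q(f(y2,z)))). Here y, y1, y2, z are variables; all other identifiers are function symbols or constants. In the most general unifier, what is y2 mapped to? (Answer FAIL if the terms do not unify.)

f(f(1,nil),f(1,nil))

Decompose q/1: f(q(f(y,y1)),q(f(f(y,y),f(1,nil)))) = f(q(f(z,q(y2))),q(f(y2,z))).
Decompose f/2: q(f(y,y1)) = q(f(z,q(y2))),  q(f(f(y,y),f(1,nil))) = q(f(y2,z)).
Decompose q/1: f(y,y1) = f(z,q(y2)).
Decompose f/2: y = z,  y1 = q(y2).
Bind y := z; substituting into the one remaining equation that mentions y gives: q(f(f(z,z),f(1,nil))) = q(f(y2,z)).
Bind y1 := q(y2); no other remaining equation mentions y1.
Decompose q/1: f(f(z,z),f(1,nil)) = f(y2,z).
Decompose f/2: f(z,z) = y2,  f(1,nil) = z.
Bind y2 := f(z,z); no other remaining equation mentions y2. Substituting into the earlier binding gives y1 := q(f(z,z)).
Bind z := f(1,nil). Substituting into the earlier bindings gives y := f(1,nil), y1 := q(f(f(1,nil),f(1,nil))), y2 := f(f(1,nil),f(1,nil)).
MGU = { y := f(1,nil), y1 := q(f(f(1,nil),f(1,nil))), y2 := f(f(1,nil),f(1,nil)), z := f(1,nil) }, so y2 := f(f(1,nil),f(1,nil)).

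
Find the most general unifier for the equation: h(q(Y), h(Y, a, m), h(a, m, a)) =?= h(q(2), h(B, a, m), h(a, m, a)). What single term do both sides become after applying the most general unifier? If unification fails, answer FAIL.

h(q(2), h(2, a, m), h(a, m, a))

Decompose h/3: q(Y) =?= q(2),  h(Y, a, m) =?= h(B, a, m),  h(a, m, a) =?= h(a, m, a).
Decompose q/1: Y =?= 2.
Bind Y := 2; substituting into the one remaining equation that mentions Y gives: h(2, a, m) =?= h(B, a, m).
Decompose h/3: 2 =?= B,  a =?= a,  m =?= m.
Bind B := 2; no other remaining equation mentions B.
Delete trivial equation a =?= a.
Delete trivial equation m =?= m.
Delete trivial equation h(a, m, a) =?= h(a, m, a).
Applying the MGU to either side gives h(q(2), h(2, a, m), h(a, m, a)).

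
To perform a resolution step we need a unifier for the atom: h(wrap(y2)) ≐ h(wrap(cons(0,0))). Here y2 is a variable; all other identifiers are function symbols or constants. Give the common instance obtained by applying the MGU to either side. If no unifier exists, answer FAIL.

h(wrap(cons(0,0)))

Decompose h/1: wrap(y2) ≐ wrap(cons(0,0)).
Decompose wrap/1: y2 ≐ cons(0,0).
Bind y2 := cons(0,0).
Applying the MGU to either side gives h(wrap(cons(0,0))).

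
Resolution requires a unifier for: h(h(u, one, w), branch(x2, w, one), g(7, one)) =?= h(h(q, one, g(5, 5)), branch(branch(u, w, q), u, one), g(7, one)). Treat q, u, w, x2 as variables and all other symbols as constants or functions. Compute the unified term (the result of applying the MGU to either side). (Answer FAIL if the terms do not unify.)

Decompose h/3: h(u, one, w) =?= h(q, one, g(5, 5)),  branch(x2, w, one) =?= branch(branch(u, w, q), u, one),  g(7, one) =?= g(7, one).
Decompose h/3: u =?= q,  one =?= one,  w =?= g(5, 5).
Bind u := q; substituting into the one remaining equation that mentions u gives: branch(x2, w, one) =?= branch(branch(q, w, q), q, one).
Delete trivial equation one =?= one.
Bind w := g(5, 5); substituting into the one remaining equation that mentions w gives: branch(x2, g(5, 5), one) =?= branch(branch(q, g(5, 5), q), q, one).
Decompose branch/3: x2 =?= branch(q, g(5, 5), q),  g(5, 5) =?= q,  one =?= one.
Bind x2 := branch(q, g(5, 5), q); no other remaining equation mentions x2.
Bind q := g(5, 5); no other remaining equation mentions q. Substituting into the earlier bindings gives u := g(5, 5), x2 := branch(g(5, 5), g(5, 5), g(5, 5)).
Delete trivial equation one =?= one.
Delete trivial equation g(7, one) =?= g(7, one).
Applying the MGU to either side gives h(h(g(5, 5), one, g(5, 5)), branch(branch(g(5, 5), g(5, 5), g(5, 5)), g(5, 5), one), g(7, one)).

h(h(g(5, 5), one, g(5, 5)), branch(branch(g(5, 5), g(5, 5), g(5, 5)), g(5, 5), one), g(7, one))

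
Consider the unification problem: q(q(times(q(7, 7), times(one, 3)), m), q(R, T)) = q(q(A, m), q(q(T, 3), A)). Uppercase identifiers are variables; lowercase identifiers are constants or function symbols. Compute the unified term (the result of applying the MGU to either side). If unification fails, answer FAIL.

q(q(times(q(7, 7), times(one, 3)), m), q(q(times(q(7, 7), times(one, 3)), 3), times(q(7, 7), times(one, 3))))

Decompose q/2: q(times(q(7, 7), times(one, 3)), m) = q(A, m),  q(R, T) = q(q(T, 3), A).
Decompose q/2: times(q(7, 7), times(one, 3)) = A,  m = m.
Bind A := times(q(7, 7), times(one, 3)); substituting into the one remaining equation that mentions A gives: q(R, T) = q(q(T, 3), times(q(7, 7), times(one, 3))).
Delete trivial equation m = m.
Decompose q/2: R = q(T, 3),  T = times(q(7, 7), times(one, 3)).
Bind R := q(T, 3); no other remaining equation mentions R.
Bind T := times(q(7, 7), times(one, 3)). Substituting into the earlier binding gives R := q(times(q(7, 7), times(one, 3)), 3).
Applying the MGU to either side gives q(q(times(q(7, 7), times(one, 3)), m), q(q(times(q(7, 7), times(one, 3)), 3), times(q(7, 7), times(one, 3)))).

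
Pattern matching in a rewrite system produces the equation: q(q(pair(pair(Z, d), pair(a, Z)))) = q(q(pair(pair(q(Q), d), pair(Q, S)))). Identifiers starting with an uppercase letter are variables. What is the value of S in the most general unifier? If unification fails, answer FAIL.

Decompose q/1: q(pair(pair(Z, d), pair(a, Z))) = q(pair(pair(q(Q), d), pair(Q, S))).
Decompose q/1: pair(pair(Z, d), pair(a, Z)) = pair(pair(q(Q), d), pair(Q, S)).
Decompose pair/2: pair(Z, d) = pair(q(Q), d),  pair(a, Z) = pair(Q, S).
Decompose pair/2: Z = q(Q),  d = d.
Bind Z := q(Q); substituting into the one remaining equation that mentions Z gives: pair(a, q(Q)) = pair(Q, S).
Delete trivial equation d = d.
Decompose pair/2: a = Q,  q(Q) = S.
Bind Q := a; substituting into the remaining equation gives: q(a) = S. Substituting into the earlier binding gives Z := q(a).
Bind S := q(a).
MGU = { Z -> q(a), Q -> a, S -> q(a) }, so S -> q(a).

q(a)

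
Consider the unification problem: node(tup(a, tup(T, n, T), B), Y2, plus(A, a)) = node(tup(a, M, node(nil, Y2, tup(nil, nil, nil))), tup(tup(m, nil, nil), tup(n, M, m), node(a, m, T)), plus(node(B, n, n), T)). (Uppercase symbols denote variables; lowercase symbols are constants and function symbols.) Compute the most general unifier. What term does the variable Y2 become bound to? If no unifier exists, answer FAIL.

Decompose node/3: tup(a, tup(T, n, T), B) = tup(a, M, node(nil, Y2, tup(nil, nil, nil))),  Y2 = tup(tup(m, nil, nil), tup(n, M, m), node(a, m, T)),  plus(A, a) = plus(node(B, n, n), T).
Decompose tup/3: a = a,  tup(T, n, T) = M,  B = node(nil, Y2, tup(nil, nil, nil)).
Delete trivial equation a = a.
Bind M := tup(T, n, T); substituting into the one remaining equation that mentions M gives: Y2 = tup(tup(m, nil, nil), tup(n, tup(T, n, T), m), node(a, m, T)).
Bind B := node(nil, Y2, tup(nil, nil, nil)); substituting into the one remaining equation that mentions B gives: plus(A, a) = plus(node(node(nil, Y2, tup(nil, nil, nil)), n, n), T).
Bind Y2 := tup(tup(m, nil, nil), tup(n, tup(T, n, T), m), node(a, m, T)); substituting into the remaining equation gives: plus(A, a) = plus(node(node(nil, tup(tup(m, nil, nil), tup(n, tup(T, n, T), m), node(a, m, T)), tup(nil, nil, nil)), n, n), T). Substituting into the earlier binding gives B := node(nil, tup(tup(m, nil, nil), tup(n, tup(T, n, T), m), node(a, m, T)), tup(nil, nil, nil)).
Decompose plus/2: A = node(node(nil, tup(tup(m, nil, nil), tup(n, tup(T, n, T), m), node(a, m, T)), tup(nil, nil, nil)), n, n),  a = T.
Bind A := node(node(nil, tup(tup(m, nil, nil), tup(n, tup(T, n, T), m), node(a, m, T)), tup(nil, nil, nil)), n, n); no other remaining equation mentions A.
Bind T := a. Substituting into the earlier bindings gives M := tup(a, n, a), B := node(nil, tup(tup(m, nil, nil), tup(n, tup(a, n, a), m), node(a, m, a)), tup(nil, nil, nil)), Y2 := tup(tup(m, nil, nil), tup(n, tup(a, n, a), m), node(a, m, a)), A := node(node(nil, tup(tup(m, nil, nil), tup(n, tup(a, n, a), m), node(a, m, a)), tup(nil, nil, nil)), n, n).
MGU = { M := tup(a, n, a), B := node(nil, tup(tup(m, nil, nil), tup(n, tup(a, n, a), m), node(a, m, a)), tup(nil, nil, nil)), Y2 := tup(tup(m, nil, nil), tup(n, tup(a, n, a), m), node(a, m, a)), A := node(node(nil, tup(tup(m, nil, nil), tup(n, tup(a, n, a), m), node(a, m, a)), tup(nil, nil, nil)), n, n), T := a }, so Y2 := tup(tup(m, nil, nil), tup(n, tup(a, n, a), m), node(a, m, a)).

tup(tup(m, nil, nil), tup(n, tup(a, n, a), m), node(a, m, a))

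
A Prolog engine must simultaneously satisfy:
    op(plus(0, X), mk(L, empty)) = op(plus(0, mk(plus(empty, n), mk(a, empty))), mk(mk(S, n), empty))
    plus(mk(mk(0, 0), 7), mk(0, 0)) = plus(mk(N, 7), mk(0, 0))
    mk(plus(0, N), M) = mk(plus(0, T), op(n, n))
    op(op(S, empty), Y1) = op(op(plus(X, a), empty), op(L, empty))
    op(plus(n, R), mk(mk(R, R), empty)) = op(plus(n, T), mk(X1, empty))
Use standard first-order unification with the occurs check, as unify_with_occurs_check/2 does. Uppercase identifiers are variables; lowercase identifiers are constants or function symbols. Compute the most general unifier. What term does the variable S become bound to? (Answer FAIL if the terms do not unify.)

plus(mk(plus(empty, n), mk(a, empty)), a)

Decompose op/2: plus(0, X) = plus(0, mk(plus(empty, n), mk(a, empty))),  mk(L, empty) = mk(mk(S, n), empty).
Decompose plus/2: 0 = 0,  X = mk(plus(empty, n), mk(a, empty)).
Delete trivial equation 0 = 0.
Bind X := mk(plus(empty, n), mk(a, empty)); substituting into the one remaining equation that mentions X gives: op(op(S, empty), Y1) = op(op(plus(mk(plus(empty, n), mk(a, empty)), a), empty), op(L, empty)).
Decompose mk/2: L = mk(S, n),  empty = empty.
Bind L := mk(S, n); substituting into the one remaining equation that mentions L gives: op(op(S, empty), Y1) = op(op(plus(mk(plus(empty, n), mk(a, empty)), a), empty), op(mk(S, n), empty)).
Delete trivial equation empty = empty.
Decompose plus/2: mk(mk(0, 0), 7) = mk(N, 7),  mk(0, 0) = mk(0, 0).
Decompose mk/2: mk(0, 0) = N,  7 = 7.
Bind N := mk(0, 0); substituting into the one remaining equation that mentions N gives: mk(plus(0, mk(0, 0)), M) = mk(plus(0, T), op(n, n)).
Delete trivial equation 7 = 7.
Delete trivial equation mk(0, 0) = mk(0, 0).
Decompose mk/2: plus(0, mk(0, 0)) = plus(0, T),  M = op(n, n).
Decompose plus/2: 0 = 0,  mk(0, 0) = T.
Delete trivial equation 0 = 0.
Bind T := mk(0, 0); substituting into the one remaining equation that mentions T gives: op(plus(n, R), mk(mk(R, R), empty)) = op(plus(n, mk(0, 0)), mk(X1, empty)).
Bind M := op(n, n); no other remaining equation mentions M.
Decompose op/2: op(S, empty) = op(plus(mk(plus(empty, n), mk(a, empty)), a), empty),  Y1 = op(mk(S, n), empty).
Decompose op/2: S = plus(mk(plus(empty, n), mk(a, empty)), a),  empty = empty.
Bind S := plus(mk(plus(empty, n), mk(a, empty)), a); substituting into the one remaining equation that mentions S gives: Y1 = op(mk(plus(mk(plus(empty, n), mk(a, empty)), a), n), empty). Substituting into the earlier binding gives L := mk(plus(mk(plus(empty, n), mk(a, empty)), a), n).
Delete trivial equation empty = empty.
Bind Y1 := op(mk(plus(mk(plus(empty, n), mk(a, empty)), a), n), empty); no other remaining equation mentions Y1.
Decompose op/2: plus(n, R) = plus(n, mk(0, 0)),  mk(mk(R, R), empty) = mk(X1, empty).
Decompose plus/2: n = n,  R = mk(0, 0).
Delete trivial equation n = n.
Bind R := mk(0, 0); substituting into the remaining equation gives: mk(mk(mk(0, 0), mk(0, 0)), empty) = mk(X1, empty).
Decompose mk/2: mk(mk(0, 0), mk(0, 0)) = X1,  empty = empty.
Bind X1 := mk(mk(0, 0), mk(0, 0)); no other remaining equation mentions X1.
Delete trivial equation empty = empty.
MGU = { X ↦ mk(plus(empty, n), mk(a, empty)), L ↦ mk(plus(mk(plus(empty, n), mk(a, empty)), a), n), N ↦ mk(0, 0), T ↦ mk(0, 0), M ↦ op(n, n), S ↦ plus(mk(plus(empty, n), mk(a, empty)), a), Y1 ↦ op(mk(plus(mk(plus(empty, n), mk(a, empty)), a), n), empty), R ↦ mk(0, 0), X1 ↦ mk(mk(0, 0), mk(0, 0)) }, so S ↦ plus(mk(plus(empty, n), mk(a, empty)), a).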